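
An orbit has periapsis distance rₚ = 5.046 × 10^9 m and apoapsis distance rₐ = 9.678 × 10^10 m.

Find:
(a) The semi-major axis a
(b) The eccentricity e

(a) a = (rₚ + rₐ) / 2 = (5.046e+09 + 9.678e+10) / 2 ≈ 5.091e+10 m = 5.091 × 10^10 m.
(b) e = (rₐ − rₚ) / (rₐ + rₚ) = (9.678e+10 − 5.046e+09) / (9.678e+10 + 5.046e+09) ≈ 0.9009.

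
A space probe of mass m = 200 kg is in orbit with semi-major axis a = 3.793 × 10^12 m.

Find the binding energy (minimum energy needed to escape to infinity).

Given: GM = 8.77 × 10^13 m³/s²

Total orbital energy is E = −GMm/(2a); binding energy is E_bind = −E = GMm/(2a).
E_bind = 8.77e+13 · 200 / (2 · 3.793e+12) J ≈ 2312 J = 2.312 kJ.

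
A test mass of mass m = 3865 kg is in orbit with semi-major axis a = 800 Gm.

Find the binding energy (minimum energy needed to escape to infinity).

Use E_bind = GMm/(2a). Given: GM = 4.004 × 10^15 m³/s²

Convert to SI: a = 800 Gm = 8e+11 m.
Total orbital energy is E = −GMm/(2a); binding energy is E_bind = −E = GMm/(2a).
E_bind = 4.004e+15 · 3865 / (2 · 8e+11) J ≈ 9.672e+06 J = 9.672 MJ.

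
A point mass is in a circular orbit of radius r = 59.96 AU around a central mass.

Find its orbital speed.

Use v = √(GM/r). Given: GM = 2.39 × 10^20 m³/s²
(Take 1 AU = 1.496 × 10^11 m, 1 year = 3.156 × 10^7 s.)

Convert to SI: r = 59.96 AU = 8.97002e+12 m.
For a circular orbit, gravity supplies the centripetal force, so v = √(GM / r).
v = √(2.39e+20 / 8.97002e+12) m/s ≈ 5162 m/s = 1.089 AU/year.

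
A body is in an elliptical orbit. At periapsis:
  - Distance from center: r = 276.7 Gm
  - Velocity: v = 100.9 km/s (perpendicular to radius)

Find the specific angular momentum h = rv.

Convert to SI: r = 276.7 Gm = 2.767e+11 m; v = 100.9 km/s = 100900 m/s.
With v perpendicular to r, h = r · v.
h = 2.767e+11 · 100900 m²/s ≈ 2.792e+16 m²/s.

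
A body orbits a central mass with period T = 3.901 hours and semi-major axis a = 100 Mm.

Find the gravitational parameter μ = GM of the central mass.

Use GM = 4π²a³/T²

Convert to SI: T = 3.901 hours = 14043.6 s; a = 100 Mm = 1e+08 m.
GM = 4π² · a³ / T².
GM = 4π² · (1e+08)³ / (14043.6)² m³/s² ≈ 2.002e+17 m³/s² = 2.002 × 10^17 m³/s².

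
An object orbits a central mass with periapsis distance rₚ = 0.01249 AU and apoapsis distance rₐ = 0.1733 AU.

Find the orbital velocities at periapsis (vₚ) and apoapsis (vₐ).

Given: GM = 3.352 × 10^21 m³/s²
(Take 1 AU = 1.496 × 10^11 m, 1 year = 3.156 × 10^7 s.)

Convert to SI: rₚ = 0.01249 AU = 1.8685e+09 m; rₐ = 0.1733 AU = 2.59257e+10 m.
Use the vis-viva equation v² = GM(2/r − 1/a) with a = (rₚ + rₐ)/2 = (1.8685e+09 + 2.59257e+10)/2 = 1.38971e+10 m.
vₚ = √(GM · (2/rₚ − 1/a)) = √(3.352e+21 · (2/1.8685e+09 − 1/1.38971e+10)) m/s ≈ 1.829e+06 m/s = 385.9 AU/year.
vₐ = √(GM · (2/rₐ − 1/a)) = √(3.352e+21 · (2/2.59257e+10 − 1/1.38971e+10)) m/s ≈ 1.318e+05 m/s = 27.81 AU/year.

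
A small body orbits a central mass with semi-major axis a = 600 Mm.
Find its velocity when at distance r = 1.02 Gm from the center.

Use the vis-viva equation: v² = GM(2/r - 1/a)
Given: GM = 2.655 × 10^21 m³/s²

Convert to SI: a = 600 Mm = 6e+08 m; r = 1.02 Gm = 1.02e+09 m.
Vis-viva: v = √(GM · (2/r − 1/a)).
2/r − 1/a = 2/1.02e+09 − 1/6e+08 = 2.94118e-10 m⁻¹.
v = √(2.655e+21 · 2.94118e-10) m/s ≈ 8.837e+05 m/s = 883.7 km/s.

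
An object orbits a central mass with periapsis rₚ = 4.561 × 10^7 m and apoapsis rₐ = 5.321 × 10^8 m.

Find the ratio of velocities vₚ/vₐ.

Conservation of angular momentum gives rₚvₚ = rₐvₐ, so vₚ/vₐ = rₐ/rₚ.
vₚ/vₐ = 5.321e+08 / 4.561e+07 ≈ 11.67.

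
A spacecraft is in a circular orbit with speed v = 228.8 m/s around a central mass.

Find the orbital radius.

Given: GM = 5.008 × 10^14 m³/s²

For a circular orbit, v² = GM / r, so r = GM / v².
r = 5.008e+14 / (228.8)² m ≈ 9.566e+09 m = 9.566 Gm.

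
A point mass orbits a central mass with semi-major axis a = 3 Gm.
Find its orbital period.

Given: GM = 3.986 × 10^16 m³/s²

Convert to SI: a = 3 Gm = 3e+09 m.
Kepler's third law: T = 2π √(a³ / GM).
Substituting a = 3e+09 m and GM = 3.986e+16 m³/s²:
T = 2π √((3e+09)³ / 3.986e+16) s
T ≈ 5.171e+06 s = 59.85 days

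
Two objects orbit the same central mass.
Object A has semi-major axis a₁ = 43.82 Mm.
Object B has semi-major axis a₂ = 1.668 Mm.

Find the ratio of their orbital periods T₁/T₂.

Convert to SI: a₁ = 43.82 Mm = 4.382e+07 m; a₂ = 1.668 Mm = 1.668e+06 m.
From Kepler's third law, (T₁/T₂)² = (a₁/a₂)³, so T₁/T₂ = (a₁/a₂)^(3/2).
a₁/a₂ = 4.382e+07 / 1.668e+06 = 26.271.
T₁/T₂ = (26.271)^(3/2) ≈ 134.7.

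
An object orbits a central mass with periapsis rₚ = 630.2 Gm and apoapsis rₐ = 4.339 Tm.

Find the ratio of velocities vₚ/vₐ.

Convert to SI: rₚ = 630.2 Gm = 6.302e+11 m; rₐ = 4.339 Tm = 4.339e+12 m.
Conservation of angular momentum gives rₚvₚ = rₐvₐ, so vₚ/vₐ = rₐ/rₚ.
vₚ/vₐ = 4.339e+12 / 6.302e+11 ≈ 6.885.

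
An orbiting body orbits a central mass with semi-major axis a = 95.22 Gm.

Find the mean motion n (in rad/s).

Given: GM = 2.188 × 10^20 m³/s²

Convert to SI: a = 95.22 Gm = 9.522e+10 m.
n = √(GM / a³).
n = √(2.188e+20 / (9.522e+10)³) rad/s ≈ 5.034e-07 rad/s.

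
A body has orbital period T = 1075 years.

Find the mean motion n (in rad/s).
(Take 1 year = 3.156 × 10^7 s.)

Convert to SI: T = 1075 years = 3.3927e+10 s.
n = 2π / T.
n = 2π / 3.3927e+10 s ≈ 1.852e-10 rad/s.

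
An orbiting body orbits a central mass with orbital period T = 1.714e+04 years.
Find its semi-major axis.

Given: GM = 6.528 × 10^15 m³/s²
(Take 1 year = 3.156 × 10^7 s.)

Convert to SI: T = 1.714e+04 years = 5.40938e+11 s.
Invert Kepler's third law: a = (GM · T² / (4π²))^(1/3).
Substituting T = 5.40938e+11 s and GM = 6.528e+15 m³/s²:
a = (6.528e+15 · (5.40938e+11)² / (4π²))^(1/3) m
a ≈ 3.644e+12 m = 3.644 Tm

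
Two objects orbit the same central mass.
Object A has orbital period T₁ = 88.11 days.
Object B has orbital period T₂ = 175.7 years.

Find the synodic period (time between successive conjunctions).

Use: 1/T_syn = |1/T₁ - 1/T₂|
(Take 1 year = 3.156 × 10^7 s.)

Convert to SI: T₁ = 88.11 days = 7.6127e+06 s; T₂ = 175.7 years = 5.54509e+09 s.
T_syn = |T₁ · T₂ / (T₁ − T₂)|.
T_syn = |7.6127e+06 · 5.54509e+09 / (7.6127e+06 − 5.54509e+09)| s ≈ 7.623e+06 s = 88.23 days.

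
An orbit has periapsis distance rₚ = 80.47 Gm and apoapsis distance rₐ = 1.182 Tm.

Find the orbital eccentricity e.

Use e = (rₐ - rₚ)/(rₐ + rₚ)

Convert to SI: rₚ = 80.47 Gm = 8.047e+10 m; rₐ = 1.182 Tm = 1.182e+12 m.
e = (rₐ − rₚ) / (rₐ + rₚ).
e = (1.182e+12 − 8.047e+10) / (1.182e+12 + 8.047e+10) = 1.10153e+12 / 1.26247e+12 ≈ 0.8725.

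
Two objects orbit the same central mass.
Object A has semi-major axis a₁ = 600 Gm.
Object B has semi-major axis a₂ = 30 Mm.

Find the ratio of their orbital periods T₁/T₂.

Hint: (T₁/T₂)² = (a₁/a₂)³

Convert to SI: a₁ = 600 Gm = 6e+11 m; a₂ = 30 Mm = 3e+07 m.
From Kepler's third law, (T₁/T₂)² = (a₁/a₂)³, so T₁/T₂ = (a₁/a₂)^(3/2).
a₁/a₂ = 6e+11 / 3e+07 = 20000.
T₁/T₂ = (20000)^(3/2) ≈ 2.828e+06.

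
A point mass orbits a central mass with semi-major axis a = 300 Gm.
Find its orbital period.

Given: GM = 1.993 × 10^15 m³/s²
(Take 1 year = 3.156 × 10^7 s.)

Convert to SI: a = 300 Gm = 3e+11 m.
Kepler's third law: T = 2π √(a³ / GM).
Substituting a = 3e+11 m and GM = 1.993e+15 m³/s²:
T = 2π √((3e+11)³ / 1.993e+15) s
T ≈ 2.313e+10 s = 732.8 years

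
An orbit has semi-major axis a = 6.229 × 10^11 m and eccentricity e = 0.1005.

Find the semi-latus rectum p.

p = a (1 − e²).
p = 6.229e+11 · (1 − (0.1005)²) = 6.229e+11 · 0.9899 ≈ 6.166e+11 m = 6.166 × 10^11 m.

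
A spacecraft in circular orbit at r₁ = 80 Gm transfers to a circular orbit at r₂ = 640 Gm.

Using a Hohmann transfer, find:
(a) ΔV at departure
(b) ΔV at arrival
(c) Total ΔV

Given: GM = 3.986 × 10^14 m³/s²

Convert to SI: r₁ = 80 Gm = 8e+10 m; r₂ = 640 Gm = 6.4e+11 m.
Transfer semi-major axis: a_t = (r₁ + r₂)/2 = (8e+10 + 6.4e+11)/2 = 3.6e+11 m.
Circular speeds: v₁ = √(GM/r₁) = 70.5868 m/s, v₂ = √(GM/r₂) = 24.9562 m/s.
Transfer speeds (vis-viva v² = GM(2/r − 1/a_t)): v₁ᵗ = 94.1158 m/s, v₂ᵗ = 11.7645 m/s.
(a) ΔV₁ = |v₁ᵗ − v₁| ≈ 23.53 m/s = 23.53 m/s.
(b) ΔV₂ = |v₂ − v₂ᵗ| ≈ 13.19 m/s = 13.19 m/s.
(c) ΔV_total = ΔV₁ + ΔV₂ ≈ 36.72 m/s = 36.72 m/s.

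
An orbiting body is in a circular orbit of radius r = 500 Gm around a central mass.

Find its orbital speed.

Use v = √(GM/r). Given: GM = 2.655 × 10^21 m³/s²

Convert to SI: r = 500 Gm = 5e+11 m.
For a circular orbit, gravity supplies the centripetal force, so v = √(GM / r).
v = √(2.655e+21 / 5e+11) m/s ≈ 7.287e+04 m/s = 72.87 km/s.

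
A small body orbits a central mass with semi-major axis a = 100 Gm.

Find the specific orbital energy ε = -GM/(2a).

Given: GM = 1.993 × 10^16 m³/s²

Convert to SI: a = 100 Gm = 1e+11 m.
ε = −GM / (2a).
ε = −1.993e+16 / (2 · 1e+11) J/kg ≈ -9.965e+04 J/kg = -99.65 kJ/kg.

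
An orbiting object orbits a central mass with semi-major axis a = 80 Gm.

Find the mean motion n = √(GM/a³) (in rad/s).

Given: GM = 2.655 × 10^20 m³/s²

Convert to SI: a = 80 Gm = 8e+10 m.
n = √(GM / a³).
n = √(2.655e+20 / (8e+10)³) rad/s ≈ 7.201e-07 rad/s.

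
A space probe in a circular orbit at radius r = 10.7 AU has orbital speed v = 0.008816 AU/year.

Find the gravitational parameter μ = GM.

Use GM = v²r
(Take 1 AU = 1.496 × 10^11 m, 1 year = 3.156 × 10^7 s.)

Convert to SI: r = 10.7 AU = 1.60072e+12 m; v = 0.008816 AU/year = 41.7894 m/s.
For a circular orbit v² = GM/r, so GM = v² · r.
GM = (41.7894)² · 1.60072e+12 m³/s² ≈ 2.795e+15 m³/s² = 2.795 × 10^15 m³/s².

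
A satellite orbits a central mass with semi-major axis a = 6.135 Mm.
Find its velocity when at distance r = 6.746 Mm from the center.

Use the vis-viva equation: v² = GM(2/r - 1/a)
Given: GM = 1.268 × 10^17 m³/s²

Convert to SI: a = 6.135 Mm = 6.135e+06 m; r = 6.746 Mm = 6.746e+06 m.
Vis-viva: v = √(GM · (2/r − 1/a)).
2/r − 1/a = 2/6.746e+06 − 1/6.135e+06 = 1.33473e-07 m⁻¹.
v = √(1.268e+17 · 1.33473e-07) m/s ≈ 1.301e+05 m/s = 130.1 km/s.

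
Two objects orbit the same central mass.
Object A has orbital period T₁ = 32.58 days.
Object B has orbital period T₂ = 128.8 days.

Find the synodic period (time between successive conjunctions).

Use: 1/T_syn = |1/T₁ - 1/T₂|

Convert to SI: T₁ = 32.58 days = 2.81491e+06 s; T₂ = 128.8 days = 1.11283e+07 s.
T_syn = |T₁ · T₂ / (T₁ − T₂)|.
T_syn = |2.81491e+06 · 1.11283e+07 / (2.81491e+06 − 1.11283e+07)| s ≈ 3.768e+06 s = 43.61 days.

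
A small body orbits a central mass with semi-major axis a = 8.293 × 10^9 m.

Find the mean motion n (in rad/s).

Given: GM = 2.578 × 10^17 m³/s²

n = √(GM / a³).
n = √(2.578e+17 / (8.293e+09)³) rad/s ≈ 6.723e-07 rad/s.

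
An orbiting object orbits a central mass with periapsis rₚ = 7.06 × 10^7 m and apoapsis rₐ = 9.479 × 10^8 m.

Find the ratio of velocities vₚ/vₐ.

Conservation of angular momentum gives rₚvₚ = rₐvₐ, so vₚ/vₐ = rₐ/rₚ.
vₚ/vₐ = 9.479e+08 / 7.06e+07 ≈ 13.43.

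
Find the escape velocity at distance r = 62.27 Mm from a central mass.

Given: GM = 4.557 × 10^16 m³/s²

Convert to SI: r = 62.27 Mm = 6.227e+07 m.
Escape velocity comes from setting total energy to zero: ½v² − GM/r = 0 ⇒ v_esc = √(2GM / r).
v_esc = √(2 · 4.557e+16 / 6.227e+07) m/s ≈ 3.826e+04 m/s = 38.26 km/s.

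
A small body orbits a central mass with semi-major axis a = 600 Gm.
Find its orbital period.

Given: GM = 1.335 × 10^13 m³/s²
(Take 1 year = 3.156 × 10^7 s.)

Convert to SI: a = 600 Gm = 6e+11 m.
Kepler's third law: T = 2π √(a³ / GM).
Substituting a = 6e+11 m and GM = 1.335e+13 m³/s²:
T = 2π √((6e+11)³ / 1.335e+13) s
T ≈ 7.992e+11 s = 2.532e+04 years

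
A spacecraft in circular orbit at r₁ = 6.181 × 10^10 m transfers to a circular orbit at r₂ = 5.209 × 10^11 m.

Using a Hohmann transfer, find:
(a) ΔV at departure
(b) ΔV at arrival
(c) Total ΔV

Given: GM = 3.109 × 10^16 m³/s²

Transfer semi-major axis: a_t = (r₁ + r₂)/2 = (6.181e+10 + 5.209e+11)/2 = 2.91355e+11 m.
Circular speeds: v₁ = √(GM/r₁) = 709.22 m/s, v₂ = √(GM/r₂) = 244.305 m/s.
Transfer speeds (vis-viva v² = GM(2/r − 1/a_t)): v₁ᵗ = 948.303 m/s, v₂ᵗ = 112.526 m/s.
(a) ΔV₁ = |v₁ᵗ − v₁| ≈ 239.1 m/s = 239.1 m/s.
(b) ΔV₂ = |v₂ − v₂ᵗ| ≈ 131.8 m/s = 131.8 m/s.
(c) ΔV_total = ΔV₁ + ΔV₂ ≈ 370.9 m/s = 370.9 m/s.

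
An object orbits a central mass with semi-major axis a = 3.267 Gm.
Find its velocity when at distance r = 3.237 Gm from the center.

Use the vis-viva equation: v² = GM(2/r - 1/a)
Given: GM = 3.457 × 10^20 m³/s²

Convert to SI: a = 3.267 Gm = 3.267e+09 m; r = 3.237 Gm = 3.237e+09 m.
Vis-viva: v = √(GM · (2/r − 1/a)).
2/r − 1/a = 2/3.237e+09 − 1/3.267e+09 = 3.11765e-10 m⁻¹.
v = √(3.457e+20 · 3.11765e-10) m/s ≈ 3.283e+05 m/s = 328.3 km/s.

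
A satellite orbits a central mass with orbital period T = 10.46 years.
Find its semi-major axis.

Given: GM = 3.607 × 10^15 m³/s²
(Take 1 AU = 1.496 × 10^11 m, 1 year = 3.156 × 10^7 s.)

Convert to SI: T = 10.46 years = 3.30118e+08 s.
Invert Kepler's third law: a = (GM · T² / (4π²))^(1/3).
Substituting T = 3.30118e+08 s and GM = 3.607e+15 m³/s²:
a = (3.607e+15 · (3.30118e+08)² / (4π²))^(1/3) m
a ≈ 2.151e+10 m = 0.1438 AU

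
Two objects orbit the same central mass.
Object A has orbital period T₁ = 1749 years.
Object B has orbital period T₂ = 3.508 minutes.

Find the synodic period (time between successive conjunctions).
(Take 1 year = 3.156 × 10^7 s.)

Convert to SI: T₁ = 1749 years = 5.51984e+10 s; T₂ = 3.508 minutes = 210.48 s.
T_syn = |T₁ · T₂ / (T₁ − T₂)|.
T_syn = |5.51984e+10 · 210.48 / (5.51984e+10 − 210.48)| s ≈ 210.5 s = 3.508 minutes.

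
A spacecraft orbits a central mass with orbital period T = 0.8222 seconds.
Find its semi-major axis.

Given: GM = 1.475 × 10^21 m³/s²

Invert Kepler's third law: a = (GM · T² / (4π²))^(1/3).
Substituting T = 0.8222 s and GM = 1.475e+21 m³/s²:
a = (1.475e+21 · (0.8222)² / (4π²))^(1/3) m
a ≈ 2.934e+06 m = 2.934 × 10^6 m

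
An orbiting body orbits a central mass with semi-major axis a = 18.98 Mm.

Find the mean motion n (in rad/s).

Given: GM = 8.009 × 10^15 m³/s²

Convert to SI: a = 18.98 Mm = 1.898e+07 m.
n = √(GM / a³).
n = √(8.009e+15 / (1.898e+07)³) rad/s ≈ 0.001082 rad/s.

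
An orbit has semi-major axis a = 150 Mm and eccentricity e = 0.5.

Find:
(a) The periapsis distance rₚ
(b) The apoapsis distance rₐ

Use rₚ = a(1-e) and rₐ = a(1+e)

Convert to SI: a = 150 Mm = 1.5e+08 m.
(a) rₚ = a(1 − e) = 1.5e+08 · (1 − 0.5) = 1.5e+08 · 0.5 ≈ 7.5e+07 m = 75 Mm.
(b) rₐ = a(1 + e) = 1.5e+08 · (1 + 0.5) = 1.5e+08 · 1.5 ≈ 2.25e+08 m = 225 Mm.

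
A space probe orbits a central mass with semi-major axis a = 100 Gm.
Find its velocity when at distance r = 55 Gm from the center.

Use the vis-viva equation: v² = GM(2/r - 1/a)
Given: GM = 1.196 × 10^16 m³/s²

Convert to SI: a = 100 Gm = 1e+11 m; r = 55 Gm = 5.5e+10 m.
Vis-viva: v = √(GM · (2/r − 1/a)).
2/r − 1/a = 2/5.5e+10 − 1/1e+11 = 2.63636e-11 m⁻¹.
v = √(1.196e+16 · 2.63636e-11) m/s ≈ 561.5 m/s = 561.5 m/s.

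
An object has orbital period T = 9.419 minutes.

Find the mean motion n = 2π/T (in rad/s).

Convert to SI: T = 9.419 minutes = 565.14 s.
n = 2π / T.
n = 2π / 565.14 s ≈ 0.01112 rad/s.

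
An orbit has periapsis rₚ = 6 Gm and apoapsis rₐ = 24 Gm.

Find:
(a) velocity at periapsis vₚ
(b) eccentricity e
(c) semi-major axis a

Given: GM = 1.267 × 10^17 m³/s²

Convert to SI: rₚ = 6 Gm = 6e+09 m; rₐ = 24 Gm = 2.4e+10 m.
(a) With a = (rₚ + rₐ)/2 = 1.5e+10 m, vₚ = √(GM (2/rₚ − 1/a)) = √(1.267e+17 · (2/6e+09 − 1/1.5e+10)) m/s ≈ 5813 m/s
(b) e = (rₐ − rₚ)/(rₐ + rₚ) = (2.4e+10 − 6e+09)/(2.4e+10 + 6e+09) ≈ 0.6
(c) a = (rₚ + rₐ)/2 = (6e+09 + 2.4e+10)/2 ≈ 1.5e+10 m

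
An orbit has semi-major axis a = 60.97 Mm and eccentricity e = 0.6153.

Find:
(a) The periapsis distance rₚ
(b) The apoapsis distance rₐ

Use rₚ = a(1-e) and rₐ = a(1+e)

Convert to SI: a = 60.97 Mm = 6.097e+07 m.
(a) rₚ = a(1 − e) = 6.097e+07 · (1 − 0.6153) = 6.097e+07 · 0.3847 ≈ 2.346e+07 m = 23.46 Mm.
(b) rₐ = a(1 + e) = 6.097e+07 · (1 + 0.6153) = 6.097e+07 · 1.6153 ≈ 9.848e+07 m = 98.48 Mm.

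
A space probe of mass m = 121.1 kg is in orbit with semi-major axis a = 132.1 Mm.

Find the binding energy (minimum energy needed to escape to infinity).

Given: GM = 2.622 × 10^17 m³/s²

Convert to SI: a = 132.1 Mm = 1.321e+08 m.
Total orbital energy is E = −GMm/(2a); binding energy is E_bind = −E = GMm/(2a).
E_bind = 2.622e+17 · 121.1 / (2 · 1.321e+08) J ≈ 1.202e+11 J = 120.2 GJ.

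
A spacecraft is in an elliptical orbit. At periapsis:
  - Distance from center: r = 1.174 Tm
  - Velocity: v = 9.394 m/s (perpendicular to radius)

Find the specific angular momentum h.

Convert to SI: r = 1.174 Tm = 1.174e+12 m.
With v perpendicular to r, h = r · v.
h = 1.174e+12 · 9.394 m²/s ≈ 1.103e+13 m²/s.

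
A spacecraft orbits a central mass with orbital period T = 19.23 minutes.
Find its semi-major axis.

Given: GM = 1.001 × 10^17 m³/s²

Convert to SI: T = 19.23 minutes = 1153.8 s.
Invert Kepler's third law: a = (GM · T² / (4π²))^(1/3).
Substituting T = 1153.8 s and GM = 1.001e+17 m³/s²:
a = (1.001e+17 · (1153.8)² / (4π²))^(1/3) m
a ≈ 1.5e+07 m = 15 Mm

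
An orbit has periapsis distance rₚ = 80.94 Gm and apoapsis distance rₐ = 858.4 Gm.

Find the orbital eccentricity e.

Convert to SI: rₚ = 80.94 Gm = 8.094e+10 m; rₐ = 858.4 Gm = 8.584e+11 m.
e = (rₐ − rₚ) / (rₐ + rₚ).
e = (8.584e+11 − 8.094e+10) / (8.584e+11 + 8.094e+10) = 7.7746e+11 / 9.3934e+11 ≈ 0.8277.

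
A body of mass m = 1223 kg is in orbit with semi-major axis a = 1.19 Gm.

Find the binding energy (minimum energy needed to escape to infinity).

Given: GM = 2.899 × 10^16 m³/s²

Convert to SI: a = 1.19 Gm = 1.19e+09 m.
Total orbital energy is E = −GMm/(2a); binding energy is E_bind = −E = GMm/(2a).
E_bind = 2.899e+16 · 1223 / (2 · 1.19e+09) J ≈ 1.49e+10 J = 14.9 GJ.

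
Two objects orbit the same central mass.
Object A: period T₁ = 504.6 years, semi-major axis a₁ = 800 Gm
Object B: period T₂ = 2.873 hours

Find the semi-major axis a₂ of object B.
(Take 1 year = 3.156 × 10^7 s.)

Convert to SI: T₁ = 504.6 years = 1.59252e+10 s; a₁ = 800 Gm = 8e+11 m; T₂ = 2.873 hours = 10342.8 s.
Kepler's third law: (T₁/T₂)² = (a₁/a₂)³ ⇒ a₂ = a₁ · (T₂/T₁)^(2/3).
T₂/T₁ = 10342.8 / 1.59252e+10 = 6.49462e-07.
a₂ = 8e+11 · (6.49462e-07)^(2/3) m ≈ 6e+07 m = 60 Mm.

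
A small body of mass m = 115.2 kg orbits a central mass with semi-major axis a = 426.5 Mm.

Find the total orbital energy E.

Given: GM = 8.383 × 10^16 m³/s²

Convert to SI: a = 426.5 Mm = 4.265e+08 m.
E = −GMm / (2a).
E = −8.383e+16 · 115.2 / (2 · 4.265e+08) J ≈ -1.132e+10 J = -11.32 GJ.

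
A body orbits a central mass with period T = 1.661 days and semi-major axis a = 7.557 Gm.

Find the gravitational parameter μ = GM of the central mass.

Convert to SI: T = 1.661 days = 143510 s; a = 7.557 Gm = 7.557e+09 m.
GM = 4π² · a³ / T².
GM = 4π² · (7.557e+09)³ / (143510)² m³/s² ≈ 8.273e+20 m³/s² = 8.273 × 10^20 m³/s².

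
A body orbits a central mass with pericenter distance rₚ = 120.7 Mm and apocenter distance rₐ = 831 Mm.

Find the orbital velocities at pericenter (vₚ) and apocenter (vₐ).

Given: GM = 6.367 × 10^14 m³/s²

Convert to SI: rₚ = 120.7 Mm = 1.207e+08 m; rₐ = 831 Mm = 8.31e+08 m.
Use the vis-viva equation v² = GM(2/r − 1/a) with a = (rₚ + rₐ)/2 = (1.207e+08 + 8.31e+08)/2 = 4.7585e+08 m.
vₚ = √(GM · (2/rₚ − 1/a)) = √(6.367e+14 · (2/1.207e+08 − 1/4.7585e+08)) m/s ≈ 3035 m/s = 3.035 km/s.
vₐ = √(GM · (2/rₐ − 1/a)) = √(6.367e+14 · (2/8.31e+08 − 1/4.7585e+08)) m/s ≈ 440.8 m/s = 440.8 m/s.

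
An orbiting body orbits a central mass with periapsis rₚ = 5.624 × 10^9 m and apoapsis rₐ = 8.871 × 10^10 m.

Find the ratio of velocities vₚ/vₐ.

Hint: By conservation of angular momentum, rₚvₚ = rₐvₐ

Conservation of angular momentum gives rₚvₚ = rₐvₐ, so vₚ/vₐ = rₐ/rₚ.
vₚ/vₐ = 8.871e+10 / 5.624e+09 ≈ 15.77.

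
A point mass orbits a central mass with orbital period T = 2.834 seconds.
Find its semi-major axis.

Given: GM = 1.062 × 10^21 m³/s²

Invert Kepler's third law: a = (GM · T² / (4π²))^(1/3).
Substituting T = 2.834 s and GM = 1.062e+21 m³/s²:
a = (1.062e+21 · (2.834)² / (4π²))^(1/3) m
a ≈ 6.001e+06 m = 6.001 Mm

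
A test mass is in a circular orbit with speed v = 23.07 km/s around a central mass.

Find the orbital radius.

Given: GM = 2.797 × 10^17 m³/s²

Convert to SI: v = 23.07 km/s = 23070 m/s.
For a circular orbit, v² = GM / r, so r = GM / v².
r = 2.797e+17 / (23070)² m ≈ 5.255e+08 m = 525.5 Mm.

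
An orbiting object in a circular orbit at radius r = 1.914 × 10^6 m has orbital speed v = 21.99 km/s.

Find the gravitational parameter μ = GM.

Convert to SI: v = 21.99 km/s = 21990 m/s.
For a circular orbit v² = GM/r, so GM = v² · r.
GM = (21990)² · 1.914e+06 m³/s² ≈ 9.255e+14 m³/s² = 9.255 × 10^14 m³/s².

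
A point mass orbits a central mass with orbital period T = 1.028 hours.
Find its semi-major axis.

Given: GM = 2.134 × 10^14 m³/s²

Convert to SI: T = 1.028 hours = 3700.8 s.
Invert Kepler's third law: a = (GM · T² / (4π²))^(1/3).
Substituting T = 3700.8 s and GM = 2.134e+14 m³/s²:
a = (2.134e+14 · (3700.8)² / (4π²))^(1/3) m
a ≈ 4.199e+06 m = 4.199 Mm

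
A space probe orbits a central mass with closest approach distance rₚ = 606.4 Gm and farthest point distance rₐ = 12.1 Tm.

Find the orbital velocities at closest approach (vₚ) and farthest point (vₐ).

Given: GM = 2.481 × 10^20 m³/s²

Convert to SI: rₚ = 606.4 Gm = 6.064e+11 m; rₐ = 12.1 Tm = 1.21e+13 m.
Use the vis-viva equation v² = GM(2/r − 1/a) with a = (rₚ + rₐ)/2 = (6.064e+11 + 1.21e+13)/2 = 6.3532e+12 m.
vₚ = √(GM · (2/rₚ − 1/a)) = √(2.481e+20 · (2/6.064e+11 − 1/6.3532e+12)) m/s ≈ 2.791e+04 m/s = 27.91 km/s.
vₐ = √(GM · (2/rₐ − 1/a)) = √(2.481e+20 · (2/1.21e+13 − 1/6.3532e+12)) m/s ≈ 1399 m/s = 1.399 km/s.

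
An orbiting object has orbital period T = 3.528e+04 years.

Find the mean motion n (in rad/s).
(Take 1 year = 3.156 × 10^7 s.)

Convert to SI: T = 3.528e+04 years = 1.11344e+12 s.
n = 2π / T.
n = 2π / 1.11344e+12 s ≈ 5.643e-12 rad/s.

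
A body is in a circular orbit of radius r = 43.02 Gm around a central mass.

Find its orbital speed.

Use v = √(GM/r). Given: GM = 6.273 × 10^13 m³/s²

Convert to SI: r = 43.02 Gm = 4.302e+10 m.
For a circular orbit, gravity supplies the centripetal force, so v = √(GM / r).
v = √(6.273e+13 / 4.302e+10) m/s ≈ 38.19 m/s = 38.19 m/s.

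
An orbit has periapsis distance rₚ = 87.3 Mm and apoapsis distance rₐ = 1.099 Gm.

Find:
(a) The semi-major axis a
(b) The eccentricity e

Convert to SI: rₚ = 87.3 Mm = 8.73e+07 m; rₐ = 1.099 Gm = 1.099e+09 m.
(a) a = (rₚ + rₐ) / 2 = (8.73e+07 + 1.099e+09) / 2 ≈ 5.932e+08 m = 593.1 Mm.
(b) e = (rₐ − rₚ) / (rₐ + rₚ) = (1.099e+09 − 8.73e+07) / (1.099e+09 + 8.73e+07) ≈ 0.8528.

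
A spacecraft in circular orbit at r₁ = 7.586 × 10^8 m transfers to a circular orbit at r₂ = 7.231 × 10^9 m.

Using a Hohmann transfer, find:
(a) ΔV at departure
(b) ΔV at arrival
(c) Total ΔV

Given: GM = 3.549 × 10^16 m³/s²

Transfer semi-major axis: a_t = (r₁ + r₂)/2 = (7.586e+08 + 7.231e+09)/2 = 3.9948e+09 m.
Circular speeds: v₁ = √(GM/r₁) = 6839.85 m/s, v₂ = √(GM/r₂) = 2215.41 m/s.
Transfer speeds (vis-viva v² = GM(2/r − 1/a_t)): v₁ᵗ = 9202.34 m/s, v₂ᵗ = 965.412 m/s.
(a) ΔV₁ = |v₁ᵗ − v₁| ≈ 2362 m/s = 2.362 km/s.
(b) ΔV₂ = |v₂ − v₂ᵗ| ≈ 1250 m/s = 1.25 km/s.
(c) ΔV_total = ΔV₁ + ΔV₂ ≈ 3612 m/s = 3.612 km/s.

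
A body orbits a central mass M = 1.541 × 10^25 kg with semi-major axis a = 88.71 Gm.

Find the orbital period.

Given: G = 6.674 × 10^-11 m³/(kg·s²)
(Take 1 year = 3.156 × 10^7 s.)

Convert to SI: a = 88.71 Gm = 8.871e+10 m.
GM = G · M = 6.674e-11 · 1.541e+25 = 1.02846e+15 m³/s².
Kepler's third law: T = 2π √(a³ / GM).
Substituting a = 8.871e+10 m and GM = 1.02846e+15 m³/s²:
T = 2π √((8.871e+10)³ / 1.02846e+15) s
T ≈ 5.177e+09 s = 164 years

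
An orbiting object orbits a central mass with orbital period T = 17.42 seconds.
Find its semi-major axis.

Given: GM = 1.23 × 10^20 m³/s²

Invert Kepler's third law: a = (GM · T² / (4π²))^(1/3).
Substituting T = 17.42 s and GM = 1.23e+20 m³/s²:
a = (1.23e+20 · (17.42)² / (4π²))^(1/3) m
a ≈ 9.815e+06 m = 9.815 Mm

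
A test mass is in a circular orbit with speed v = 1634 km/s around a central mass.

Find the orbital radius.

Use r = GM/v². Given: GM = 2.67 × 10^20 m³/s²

Convert to SI: v = 1634 km/s = 1.634e+06 m/s.
For a circular orbit, v² = GM / r, so r = GM / v².
r = 2.67e+20 / (1.634e+06)² m ≈ 1e+08 m = 100 Mm.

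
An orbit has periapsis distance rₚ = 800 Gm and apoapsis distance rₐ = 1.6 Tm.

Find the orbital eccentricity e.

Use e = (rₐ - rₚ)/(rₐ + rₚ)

Convert to SI: rₚ = 800 Gm = 8e+11 m; rₐ = 1.6 Tm = 1.6e+12 m.
e = (rₐ − rₚ) / (rₐ + rₚ).
e = (1.6e+12 − 8e+11) / (1.6e+12 + 8e+11) = 8e+11 / 2.4e+12 ≈ 0.3333.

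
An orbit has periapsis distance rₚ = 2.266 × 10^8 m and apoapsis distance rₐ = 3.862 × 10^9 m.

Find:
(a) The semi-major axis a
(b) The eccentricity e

(a) a = (rₚ + rₐ) / 2 = (2.266e+08 + 3.862e+09) / 2 ≈ 2.044e+09 m = 2.044 × 10^9 m.
(b) e = (rₐ − rₚ) / (rₐ + rₚ) = (3.862e+09 − 2.266e+08) / (3.862e+09 + 2.266e+08) ≈ 0.8892.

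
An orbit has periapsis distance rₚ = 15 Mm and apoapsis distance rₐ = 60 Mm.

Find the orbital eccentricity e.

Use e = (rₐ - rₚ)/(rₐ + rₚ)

Convert to SI: rₚ = 15 Mm = 1.5e+07 m; rₐ = 60 Mm = 6e+07 m.
e = (rₐ − rₚ) / (rₐ + rₚ).
e = (6e+07 − 1.5e+07) / (6e+07 + 1.5e+07) = 4.5e+07 / 7.5e+07 ≈ 0.6.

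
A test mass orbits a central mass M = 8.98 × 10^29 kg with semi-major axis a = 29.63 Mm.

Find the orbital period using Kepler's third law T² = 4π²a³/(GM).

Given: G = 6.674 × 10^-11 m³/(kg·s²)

Convert to SI: a = 29.63 Mm = 2.963e+07 m.
GM = G · M = 6.674e-11 · 8.98e+29 = 5.99325e+19 m³/s².
Kepler's third law: T = 2π √(a³ / GM).
Substituting a = 2.963e+07 m and GM = 5.99325e+19 m³/s²:
T = 2π √((2.963e+07)³ / 5.99325e+19) s
T ≈ 130.9 s = 2.182 minutes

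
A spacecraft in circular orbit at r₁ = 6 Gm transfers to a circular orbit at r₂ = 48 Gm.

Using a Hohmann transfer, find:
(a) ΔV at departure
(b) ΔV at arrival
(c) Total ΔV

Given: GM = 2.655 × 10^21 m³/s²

Convert to SI: r₁ = 6 Gm = 6e+09 m; r₂ = 48 Gm = 4.8e+10 m.
Transfer semi-major axis: a_t = (r₁ + r₂)/2 = (6e+09 + 4.8e+10)/2 = 2.7e+10 m.
Circular speeds: v₁ = √(GM/r₁) = 665207 m/s, v₂ = √(GM/r₂) = 235186 m/s.
Transfer speeds (vis-viva v² = GM(2/r − 1/a_t)): v₁ᵗ = 886942 m/s, v₂ᵗ = 110868 m/s.
(a) ΔV₁ = |v₁ᵗ − v₁| ≈ 2.217e+05 m/s = 221.7 km/s.
(b) ΔV₂ = |v₂ − v₂ᵗ| ≈ 1.243e+05 m/s = 124.3 km/s.
(c) ΔV_total = ΔV₁ + ΔV₂ ≈ 3.461e+05 m/s = 346.1 km/s.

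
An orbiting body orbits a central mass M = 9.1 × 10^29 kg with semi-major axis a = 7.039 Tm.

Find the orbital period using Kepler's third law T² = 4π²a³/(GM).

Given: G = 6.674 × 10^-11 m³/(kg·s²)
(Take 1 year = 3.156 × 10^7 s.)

Convert to SI: a = 7.039 Tm = 7.039e+12 m.
GM = G · M = 6.674e-11 · 9.1e+29 = 6.07334e+19 m³/s².
Kepler's third law: T = 2π √(a³ / GM).
Substituting a = 7.039e+12 m and GM = 6.07334e+19 m³/s²:
T = 2π √((7.039e+12)³ / 6.07334e+19) s
T ≈ 1.506e+10 s = 477.1 years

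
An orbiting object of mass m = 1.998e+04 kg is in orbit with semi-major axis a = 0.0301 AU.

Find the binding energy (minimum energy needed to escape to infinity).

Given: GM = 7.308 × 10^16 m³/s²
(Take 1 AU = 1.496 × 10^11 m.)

Convert to SI: a = 0.0301 AU = 4.50296e+09 m.
Total orbital energy is E = −GMm/(2a); binding energy is E_bind = −E = GMm/(2a).
E_bind = 7.308e+16 · 1.998e+04 / (2 · 4.50296e+09) J ≈ 1.621e+11 J = 162.1 GJ.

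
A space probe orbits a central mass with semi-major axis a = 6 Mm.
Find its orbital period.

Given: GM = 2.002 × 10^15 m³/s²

Convert to SI: a = 6 Mm = 6e+06 m.
Kepler's third law: T = 2π √(a³ / GM).
Substituting a = 6e+06 m and GM = 2.002e+15 m³/s²:
T = 2π √((6e+06)³ / 2.002e+15) s
T ≈ 2064 s = 34.4 minutes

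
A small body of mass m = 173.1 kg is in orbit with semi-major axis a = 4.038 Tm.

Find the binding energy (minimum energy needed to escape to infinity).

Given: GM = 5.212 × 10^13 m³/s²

Convert to SI: a = 4.038 Tm = 4.038e+12 m.
Total orbital energy is E = −GMm/(2a); binding energy is E_bind = −E = GMm/(2a).
E_bind = 5.212e+13 · 173.1 / (2 · 4.038e+12) J ≈ 1117 J = 1.117 kJ.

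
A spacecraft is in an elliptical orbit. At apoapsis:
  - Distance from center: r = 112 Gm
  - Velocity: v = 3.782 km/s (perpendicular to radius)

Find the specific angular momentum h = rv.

Convert to SI: r = 112 Gm = 1.12e+11 m; v = 3.782 km/s = 3782 m/s.
With v perpendicular to r, h = r · v.
h = 1.12e+11 · 3782 m²/s ≈ 4.236e+14 m²/s.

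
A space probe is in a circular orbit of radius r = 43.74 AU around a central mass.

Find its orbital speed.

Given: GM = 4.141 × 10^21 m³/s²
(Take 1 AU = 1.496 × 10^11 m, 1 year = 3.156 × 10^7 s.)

Convert to SI: r = 43.74 AU = 6.5435e+12 m.
For a circular orbit, gravity supplies the centripetal force, so v = √(GM / r).
v = √(4.141e+21 / 6.5435e+12) m/s ≈ 2.516e+04 m/s = 5.307 AU/year.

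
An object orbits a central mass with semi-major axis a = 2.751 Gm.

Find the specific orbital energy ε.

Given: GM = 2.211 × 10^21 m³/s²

Convert to SI: a = 2.751 Gm = 2.751e+09 m.
ε = −GM / (2a).
ε = −2.211e+21 / (2 · 2.751e+09) J/kg ≈ -4.019e+11 J/kg = -401.9 GJ/kg.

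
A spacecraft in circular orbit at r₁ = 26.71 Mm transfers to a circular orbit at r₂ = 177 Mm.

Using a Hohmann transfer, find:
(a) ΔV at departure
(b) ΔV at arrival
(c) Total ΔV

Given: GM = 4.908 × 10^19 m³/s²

Convert to SI: r₁ = 26.71 Mm = 2.671e+07 m; r₂ = 177 Mm = 1.77e+08 m.
Transfer semi-major axis: a_t = (r₁ + r₂)/2 = (2.671e+07 + 1.77e+08)/2 = 1.01855e+08 m.
Circular speeds: v₁ = √(GM/r₁) = 1.35555e+06 m/s, v₂ = √(GM/r₂) = 526582 m/s.
Transfer speeds (vis-viva v² = GM(2/r − 1/a_t)): v₁ᵗ = 1.78694e+06 m/s, v₂ᵗ = 269657 m/s.
(a) ΔV₁ = |v₁ᵗ − v₁| ≈ 4.314e+05 m/s = 431.4 km/s.
(b) ΔV₂ = |v₂ − v₂ᵗ| ≈ 2.569e+05 m/s = 256.9 km/s.
(c) ΔV_total = ΔV₁ + ΔV₂ ≈ 6.883e+05 m/s = 688.3 km/s.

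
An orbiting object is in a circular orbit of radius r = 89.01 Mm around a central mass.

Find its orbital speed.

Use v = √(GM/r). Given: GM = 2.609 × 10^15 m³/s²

Convert to SI: r = 89.01 Mm = 8.901e+07 m.
For a circular orbit, gravity supplies the centripetal force, so v = √(GM / r).
v = √(2.609e+15 / 8.901e+07) m/s ≈ 5414 m/s = 5.414 km/s.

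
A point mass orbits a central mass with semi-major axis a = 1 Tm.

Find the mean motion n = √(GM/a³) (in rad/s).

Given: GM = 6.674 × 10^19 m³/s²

Convert to SI: a = 1 Tm = 1e+12 m.
n = √(GM / a³).
n = √(6.674e+19 / (1e+12)³) rad/s ≈ 8.169e-09 rad/s.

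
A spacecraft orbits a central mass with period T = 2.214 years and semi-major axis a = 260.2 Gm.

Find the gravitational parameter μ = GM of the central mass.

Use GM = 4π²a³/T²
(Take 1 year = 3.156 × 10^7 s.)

Convert to SI: T = 2.214 years = 6.98738e+07 s; a = 260.2 Gm = 2.602e+11 m.
GM = 4π² · a³ / T².
GM = 4π² · (2.602e+11)³ / (6.98738e+07)² m³/s² ≈ 1.424e+20 m³/s² = 1.424 × 10^20 m³/s².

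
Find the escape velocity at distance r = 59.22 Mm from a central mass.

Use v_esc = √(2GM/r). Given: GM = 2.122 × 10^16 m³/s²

Convert to SI: r = 59.22 Mm = 5.922e+07 m.
Escape velocity comes from setting total energy to zero: ½v² − GM/r = 0 ⇒ v_esc = √(2GM / r).
v_esc = √(2 · 2.122e+16 / 5.922e+07) m/s ≈ 2.677e+04 m/s = 26.77 km/s.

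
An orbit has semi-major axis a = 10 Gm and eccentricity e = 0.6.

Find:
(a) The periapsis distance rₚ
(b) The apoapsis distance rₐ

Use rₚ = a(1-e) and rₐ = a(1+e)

Convert to SI: a = 10 Gm = 1e+10 m.
(a) rₚ = a(1 − e) = 1e+10 · (1 − 0.6) = 1e+10 · 0.4 ≈ 4e+09 m = 4 Gm.
(b) rₐ = a(1 + e) = 1e+10 · (1 + 0.6) = 1e+10 · 1.6 ≈ 1.6e+10 m = 16 Gm.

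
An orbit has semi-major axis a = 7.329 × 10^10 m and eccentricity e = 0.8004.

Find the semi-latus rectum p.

p = a (1 − e²).
p = 7.329e+10 · (1 − (0.8004)²) = 7.329e+10 · 0.35936 ≈ 2.634e+10 m = 2.634 × 10^10 m.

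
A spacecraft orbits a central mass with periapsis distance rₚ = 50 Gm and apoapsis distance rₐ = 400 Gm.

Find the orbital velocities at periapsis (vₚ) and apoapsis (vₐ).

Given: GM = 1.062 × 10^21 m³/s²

Convert to SI: rₚ = 50 Gm = 5e+10 m; rₐ = 400 Gm = 4e+11 m.
Use the vis-viva equation v² = GM(2/r − 1/a) with a = (rₚ + rₐ)/2 = (5e+10 + 4e+11)/2 = 2.25e+11 m.
vₚ = √(GM · (2/rₚ − 1/a)) = √(1.062e+21 · (2/5e+10 − 1/2.25e+11)) m/s ≈ 1.943e+05 m/s = 194.3 km/s.
vₐ = √(GM · (2/rₐ − 1/a)) = √(1.062e+21 · (2/4e+11 − 1/2.25e+11)) m/s ≈ 2.429e+04 m/s = 24.29 km/s.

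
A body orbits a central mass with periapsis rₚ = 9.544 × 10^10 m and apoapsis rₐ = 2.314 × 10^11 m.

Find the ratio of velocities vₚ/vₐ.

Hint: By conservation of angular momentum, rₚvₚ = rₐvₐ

Conservation of angular momentum gives rₚvₚ = rₐvₐ, so vₚ/vₐ = rₐ/rₚ.
vₚ/vₐ = 2.314e+11 / 9.544e+10 ≈ 2.425.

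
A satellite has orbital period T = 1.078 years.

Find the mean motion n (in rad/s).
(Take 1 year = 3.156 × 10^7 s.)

Convert to SI: T = 1.078 years = 3.40217e+07 s.
n = 2π / T.
n = 2π / 3.40217e+07 s ≈ 1.847e-07 rad/s.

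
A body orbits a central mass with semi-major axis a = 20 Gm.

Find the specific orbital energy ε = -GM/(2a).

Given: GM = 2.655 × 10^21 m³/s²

Convert to SI: a = 20 Gm = 2e+10 m.
ε = −GM / (2a).
ε = −2.655e+21 / (2 · 2e+10) J/kg ≈ -6.638e+10 J/kg = -66.38 GJ/kg.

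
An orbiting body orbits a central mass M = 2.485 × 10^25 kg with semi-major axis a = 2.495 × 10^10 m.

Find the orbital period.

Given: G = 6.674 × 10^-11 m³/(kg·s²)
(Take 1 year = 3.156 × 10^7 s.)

GM = G · M = 6.674e-11 · 2.485e+25 = 1.65849e+15 m³/s².
Kepler's third law: T = 2π √(a³ / GM).
Substituting a = 2.495e+10 m and GM = 1.65849e+15 m³/s²:
T = 2π √((2.495e+10)³ / 1.65849e+15) s
T ≈ 6.08e+08 s = 19.27 years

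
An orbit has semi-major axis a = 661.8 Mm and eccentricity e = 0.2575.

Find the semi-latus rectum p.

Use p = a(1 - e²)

Convert to SI: a = 661.8 Mm = 6.618e+08 m.
p = a (1 − e²).
p = 6.618e+08 · (1 − (0.2575)²) = 6.618e+08 · 0.933694 ≈ 6.179e+08 m = 617.9 Mm.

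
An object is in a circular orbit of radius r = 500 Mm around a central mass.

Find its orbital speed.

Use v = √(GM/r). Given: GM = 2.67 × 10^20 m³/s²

Convert to SI: r = 500 Mm = 5e+08 m.
For a circular orbit, gravity supplies the centripetal force, so v = √(GM / r).
v = √(2.67e+20 / 5e+08) m/s ≈ 7.308e+05 m/s = 730.8 km/s.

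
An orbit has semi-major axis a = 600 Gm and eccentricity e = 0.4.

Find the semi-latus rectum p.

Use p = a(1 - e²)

Convert to SI: a = 600 Gm = 6e+11 m.
p = a (1 − e²).
p = 6e+11 · (1 − (0.4)²) = 6e+11 · 0.84 ≈ 5.04e+11 m = 504 Gm.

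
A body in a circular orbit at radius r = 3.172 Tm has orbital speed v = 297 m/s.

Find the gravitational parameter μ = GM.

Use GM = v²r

Convert to SI: r = 3.172 Tm = 3.172e+12 m.
For a circular orbit v² = GM/r, so GM = v² · r.
GM = (297)² · 3.172e+12 m³/s² ≈ 2.798e+17 m³/s² = 2.798 × 10^17 m³/s².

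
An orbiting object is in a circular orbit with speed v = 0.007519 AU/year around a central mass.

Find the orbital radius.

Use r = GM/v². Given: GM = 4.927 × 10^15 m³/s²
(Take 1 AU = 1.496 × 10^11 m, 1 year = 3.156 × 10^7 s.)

Convert to SI: v = 0.007519 AU/year = 35.6414 m/s.
For a circular orbit, v² = GM / r, so r = GM / v².
r = 4.927e+15 / (35.6414)² m ≈ 3.879e+12 m = 25.93 AU.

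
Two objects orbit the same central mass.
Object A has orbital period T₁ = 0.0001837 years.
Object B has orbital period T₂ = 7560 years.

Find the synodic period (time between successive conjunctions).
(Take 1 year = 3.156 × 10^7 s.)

Convert to SI: T₁ = 0.0001837 years = 5797.57 s; T₂ = 7560 years = 2.38594e+11 s.
T_syn = |T₁ · T₂ / (T₁ − T₂)|.
T_syn = |5797.57 · 2.38594e+11 / (5797.57 − 2.38594e+11)| s ≈ 5798 s = 0.0001837 years.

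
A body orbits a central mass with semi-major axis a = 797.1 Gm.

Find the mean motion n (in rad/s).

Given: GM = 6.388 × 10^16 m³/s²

Convert to SI: a = 797.1 Gm = 7.971e+11 m.
n = √(GM / a³).
n = √(6.388e+16 / (7.971e+11)³) rad/s ≈ 3.552e-10 rad/s.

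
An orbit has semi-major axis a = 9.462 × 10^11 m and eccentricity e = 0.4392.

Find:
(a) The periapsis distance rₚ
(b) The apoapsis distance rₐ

(a) rₚ = a(1 − e) = 9.462e+11 · (1 − 0.4392) = 9.462e+11 · 0.5608 ≈ 5.306e+11 m = 5.306 × 10^11 m.
(b) rₐ = a(1 + e) = 9.462e+11 · (1 + 0.4392) = 9.462e+11 · 1.4392 ≈ 1.362e+12 m = 1.362 × 10^12 m.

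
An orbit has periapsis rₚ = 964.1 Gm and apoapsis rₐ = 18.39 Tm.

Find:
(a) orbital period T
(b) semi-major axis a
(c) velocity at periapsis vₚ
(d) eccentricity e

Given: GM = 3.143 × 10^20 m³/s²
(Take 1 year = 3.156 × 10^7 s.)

Convert to SI: rₚ = 964.1 Gm = 9.641e+11 m; rₐ = 18.39 Tm = 1.839e+13 m.
(a) With a = (rₚ + rₐ)/2 = 9.67705e+12 m, T = 2π √(a³/GM) = 2π √((9.67705e+12)³/3.143e+20) s ≈ 1.067e+10 s
(b) a = (rₚ + rₐ)/2 = (9.641e+11 + 1.839e+13)/2 ≈ 9.677e+12 m
(c) With a = (rₚ + rₐ)/2 = 9.67705e+12 m, vₚ = √(GM (2/rₚ − 1/a)) = √(3.143e+20 · (2/9.641e+11 − 1/9.67705e+12)) m/s ≈ 2.489e+04 m/s
(d) e = (rₐ − rₚ)/(rₐ + rₚ) = (1.839e+13 − 9.641e+11)/(1.839e+13 + 9.641e+11) ≈ 0.9004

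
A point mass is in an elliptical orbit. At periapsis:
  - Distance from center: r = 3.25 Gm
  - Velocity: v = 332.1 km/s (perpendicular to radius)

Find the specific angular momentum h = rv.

Convert to SI: r = 3.25 Gm = 3.25e+09 m; v = 332.1 km/s = 332100 m/s.
With v perpendicular to r, h = r · v.
h = 3.25e+09 · 332100 m²/s ≈ 1.079e+15 m²/s.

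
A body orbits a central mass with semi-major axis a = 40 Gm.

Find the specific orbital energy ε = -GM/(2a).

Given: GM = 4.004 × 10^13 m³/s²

Convert to SI: a = 40 Gm = 4e+10 m.
ε = −GM / (2a).
ε = −4.004e+13 / (2 · 4e+10) J/kg ≈ -500.5 J/kg = -500.5 J/kg.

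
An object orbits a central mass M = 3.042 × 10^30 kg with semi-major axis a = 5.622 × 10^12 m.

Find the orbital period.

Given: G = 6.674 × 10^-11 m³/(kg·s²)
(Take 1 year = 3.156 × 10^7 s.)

GM = G · M = 6.674e-11 · 3.042e+30 = 2.03023e+20 m³/s².
Kepler's third law: T = 2π √(a³ / GM).
Substituting a = 5.622e+12 m and GM = 2.03023e+20 m³/s²:
T = 2π √((5.622e+12)³ / 2.03023e+20) s
T ≈ 5.878e+09 s = 186.3 years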